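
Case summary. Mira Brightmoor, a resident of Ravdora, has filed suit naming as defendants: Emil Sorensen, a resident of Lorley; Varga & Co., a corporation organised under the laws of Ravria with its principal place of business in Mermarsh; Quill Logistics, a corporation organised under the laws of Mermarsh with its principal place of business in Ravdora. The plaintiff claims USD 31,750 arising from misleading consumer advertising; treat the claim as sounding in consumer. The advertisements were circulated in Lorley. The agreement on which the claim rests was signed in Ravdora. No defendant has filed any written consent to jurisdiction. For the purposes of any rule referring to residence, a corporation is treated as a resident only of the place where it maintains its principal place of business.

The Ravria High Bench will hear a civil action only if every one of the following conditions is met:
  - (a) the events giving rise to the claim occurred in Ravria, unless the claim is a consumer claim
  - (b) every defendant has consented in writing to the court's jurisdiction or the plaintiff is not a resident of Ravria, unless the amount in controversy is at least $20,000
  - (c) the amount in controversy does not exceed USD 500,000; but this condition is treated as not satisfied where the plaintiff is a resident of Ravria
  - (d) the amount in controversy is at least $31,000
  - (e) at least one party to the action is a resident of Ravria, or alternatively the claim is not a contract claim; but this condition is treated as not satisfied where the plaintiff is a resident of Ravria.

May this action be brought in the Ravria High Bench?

The Ravria High Bench:
  (a) The operative events occurred in Lorley, not Ravria. But the claim is a consumer claim, and the 'unless' clause therefore excuses the requirement. Condition met.
  (b) The plaintiff resides in Ravdora, which is not Ravria — that alternative is enough. Satisfied.
  (c) The amount in controversy is 31,750 dollars, within the USD 500,000 ceiling. The exception is not triggered, since the plaintiff resides in Ravdora, not Ravria. Met.
  (d) The amount in controversy is USD 31,750, which meets the 31,000 dollars floor. Met.
  (e) The claim is a consumer claim, not a contract claim, so one alternative holds. And the carve-out is inapplicable — the plaintiff resides in Ravdora, not Ravria. Condition met.
  → The court has jurisdiction.

Yes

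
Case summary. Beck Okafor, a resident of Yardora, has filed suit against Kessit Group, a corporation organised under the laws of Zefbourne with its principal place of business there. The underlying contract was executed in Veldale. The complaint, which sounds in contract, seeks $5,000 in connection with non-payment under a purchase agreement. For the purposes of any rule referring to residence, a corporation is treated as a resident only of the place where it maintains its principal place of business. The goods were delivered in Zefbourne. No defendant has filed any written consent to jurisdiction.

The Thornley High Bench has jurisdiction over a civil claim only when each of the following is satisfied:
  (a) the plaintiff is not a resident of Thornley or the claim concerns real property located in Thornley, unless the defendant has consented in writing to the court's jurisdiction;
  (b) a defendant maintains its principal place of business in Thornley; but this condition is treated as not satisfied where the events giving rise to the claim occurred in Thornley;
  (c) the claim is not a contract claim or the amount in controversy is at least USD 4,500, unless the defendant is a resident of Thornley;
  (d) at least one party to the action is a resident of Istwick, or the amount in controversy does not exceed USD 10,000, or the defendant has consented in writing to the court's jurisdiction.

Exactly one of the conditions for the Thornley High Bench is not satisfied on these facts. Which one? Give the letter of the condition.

The Thornley High Bench:
  (a) The plaintiff resides in Yardora, which is not Thornley, which satisfies one of the alternatives. Condition met.
  (b) The corporate defendant(s) have their principal place of business in Zefbourne, not Thornley. Not met.
  (c) The amount in controversy is USD 5,000, which meets the $4,500 floor, so one alternative holds. Met.
  (d) The amount in controversy is $5,000, within the 10,000 dollars ceiling, which satisfies one of the alternatives. Satisfied.
Only condition (b) fails.

(b)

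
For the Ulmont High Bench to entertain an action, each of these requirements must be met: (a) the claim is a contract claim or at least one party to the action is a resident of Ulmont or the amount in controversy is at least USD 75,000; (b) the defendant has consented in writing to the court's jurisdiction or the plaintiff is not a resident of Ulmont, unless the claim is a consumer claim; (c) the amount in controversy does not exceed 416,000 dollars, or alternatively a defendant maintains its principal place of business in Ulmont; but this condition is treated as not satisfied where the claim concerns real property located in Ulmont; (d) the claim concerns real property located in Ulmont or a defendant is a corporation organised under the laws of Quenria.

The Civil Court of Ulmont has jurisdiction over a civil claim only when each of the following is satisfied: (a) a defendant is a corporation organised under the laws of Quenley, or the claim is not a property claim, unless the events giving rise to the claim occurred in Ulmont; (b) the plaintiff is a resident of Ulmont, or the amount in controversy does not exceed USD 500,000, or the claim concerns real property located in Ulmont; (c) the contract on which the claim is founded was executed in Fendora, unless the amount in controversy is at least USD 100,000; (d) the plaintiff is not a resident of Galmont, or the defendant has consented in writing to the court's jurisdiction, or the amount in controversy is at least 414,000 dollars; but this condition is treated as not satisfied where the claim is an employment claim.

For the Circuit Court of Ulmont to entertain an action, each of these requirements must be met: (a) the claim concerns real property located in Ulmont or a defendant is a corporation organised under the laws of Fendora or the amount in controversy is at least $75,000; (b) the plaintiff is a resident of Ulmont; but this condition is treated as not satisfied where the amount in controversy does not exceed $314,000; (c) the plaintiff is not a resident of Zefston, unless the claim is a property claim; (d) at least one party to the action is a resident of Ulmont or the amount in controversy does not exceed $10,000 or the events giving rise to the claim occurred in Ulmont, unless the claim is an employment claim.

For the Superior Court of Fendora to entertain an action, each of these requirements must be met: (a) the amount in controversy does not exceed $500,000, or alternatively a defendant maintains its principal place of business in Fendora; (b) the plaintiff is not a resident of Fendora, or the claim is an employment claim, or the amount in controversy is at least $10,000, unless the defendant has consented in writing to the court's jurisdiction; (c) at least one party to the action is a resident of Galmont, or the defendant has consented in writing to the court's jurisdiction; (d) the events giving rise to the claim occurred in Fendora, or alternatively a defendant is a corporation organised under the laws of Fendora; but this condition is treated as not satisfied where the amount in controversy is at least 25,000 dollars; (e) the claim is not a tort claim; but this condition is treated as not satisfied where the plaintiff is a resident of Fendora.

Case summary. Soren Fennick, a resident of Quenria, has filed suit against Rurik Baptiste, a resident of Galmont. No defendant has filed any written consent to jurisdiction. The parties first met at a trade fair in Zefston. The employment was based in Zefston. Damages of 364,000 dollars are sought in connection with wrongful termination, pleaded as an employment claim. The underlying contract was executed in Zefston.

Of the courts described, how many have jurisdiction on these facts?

0

The Ulmont High Bench:
  (a) The amount in controversy is USD 364,000, which meets the USD 75,000 floor — that alternative is enough. Satisfied.
  (b) The plaintiff resides in Quenria, which is not Ulmont — that alternative is enough. Met.
  (c) The amount in controversy is USD 364,000, within the USD 416,000 ceiling — that alternative is enough. The exception is not triggered, since the claim does not concern real property. Met.
  (d) The claim does not concern real property; no defendant is a corporation — every alternative fails. Fails.
  → Not every requirement is met — no jurisdiction.
The Civil Court of Ulmont:
  (a) The claim is an employment claim, not a property claim, which satisfies one of the alternatives. Condition met.
  (b) The amount in controversy is 364,000 dollars, within the $500,000 ceiling, which satisfies one of the alternatives. Condition met.
  (c) The contract was executed in Zefston, not Fendora. But the amount in controversy is $364,000, which meets the USD 100,000 floor, and the 'unless' clause therefore excuses the requirement. Satisfied.
  (d) The plaintiff resides in Quenria, which is not Galmont, so one alternative holds. But the carve-out bites: the claim is an employment claim. Fails.
  → At least one condition fails; no jurisdiction.
The Circuit Court of Ulmont:
  (a) The amount in controversy is 364,000 dollars, which meets the USD 75,000 floor, which satisfies one of the alternatives. Met.
  (b) The plaintiff resides in Quenria, not Ulmont. Fails.
  (c) The plaintiff resides in Quenria, which is not Zefston. Satisfied.
  (d) No party resides in Ulmont; the amount in controversy is $364,000, above the USD 10,000 ceiling; the operative events occurred in Zefston, not Ulmont — none of the alternatives is met. However, the claim is an employment claim, so the 'unless' proviso supplies this condition. Met.
  → The court lacks jurisdiction.
The Superior Court of Fendora:
  (a) The amount in controversy is 364,000 dollars, within the $500,000 ceiling, which satisfies one of the alternatives. Condition met.
  (b) The plaintiff resides in Quenria, which is not Fendora, so this disjunct is met. Satisfied.
  (c) Rurik Baptiste resides in Galmont, so this disjunct is met. Satisfied.
  (d) The operative events occurred in Zefston, not Fendora; no defendant is a corporation — every alternative fails. Condition not met.
  (e) The claim is an employment claim, not a tort claim. The exception is not triggered, since the plaintiff resides in Quenria, not Fendora. Met.
  → Not every requirement is met — no jurisdiction.
No court satisfies all of its conditions.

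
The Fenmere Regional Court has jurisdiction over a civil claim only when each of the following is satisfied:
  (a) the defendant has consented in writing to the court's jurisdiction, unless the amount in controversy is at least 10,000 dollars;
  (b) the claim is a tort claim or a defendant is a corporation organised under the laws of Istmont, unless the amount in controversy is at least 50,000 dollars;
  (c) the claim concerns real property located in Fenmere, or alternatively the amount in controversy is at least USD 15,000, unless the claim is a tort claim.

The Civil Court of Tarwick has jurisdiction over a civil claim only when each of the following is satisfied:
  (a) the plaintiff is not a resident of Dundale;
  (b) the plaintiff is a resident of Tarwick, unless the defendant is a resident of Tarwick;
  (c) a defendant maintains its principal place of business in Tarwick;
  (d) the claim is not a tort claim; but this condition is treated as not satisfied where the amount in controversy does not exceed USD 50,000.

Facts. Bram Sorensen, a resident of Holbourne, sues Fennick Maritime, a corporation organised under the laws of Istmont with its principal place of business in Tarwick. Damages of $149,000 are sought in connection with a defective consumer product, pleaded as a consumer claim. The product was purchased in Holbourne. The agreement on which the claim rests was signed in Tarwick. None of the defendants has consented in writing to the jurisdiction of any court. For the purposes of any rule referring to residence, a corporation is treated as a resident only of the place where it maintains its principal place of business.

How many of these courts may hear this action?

The Fenmere Regional Court:
  (a) No such written consent has been filed. However, the amount in controversy is 149,000 dollars, which meets the 10,000 dollars floor, so the 'unless' proviso supplies this condition. Satisfied.
  (b) Fennick Maritime is organised under the laws of Istmont, so this disjunct is met. Condition met.
  (c) The amount in controversy is $149,000, which meets the $15,000 floor, so this disjunct is met. Satisfied.
  → All conditions met; jurisdiction exists.
The Civil Court of Tarwick:
  (a) The plaintiff resides in Holbourne, which is not Dundale. Met.
  (b) The plaintiff resides in Holbourne, not Tarwick. The proviso rescues it, though: the defendant resides in Tarwick. Met.
  (c) Fennick Maritime has its principal place of business in Tarwick. Satisfied.
  (d) The claim is a consumer claim, not a tort claim. The exception is not triggered, since the amount in controversy is USD 149,000, above the $50,000 ceiling. Satisfied.
  → All conditions met; jurisdiction exists.
Courts with jurisdiction: the Fenmere Regional Court, the Civil Court of Tarwick — 2 in total.

2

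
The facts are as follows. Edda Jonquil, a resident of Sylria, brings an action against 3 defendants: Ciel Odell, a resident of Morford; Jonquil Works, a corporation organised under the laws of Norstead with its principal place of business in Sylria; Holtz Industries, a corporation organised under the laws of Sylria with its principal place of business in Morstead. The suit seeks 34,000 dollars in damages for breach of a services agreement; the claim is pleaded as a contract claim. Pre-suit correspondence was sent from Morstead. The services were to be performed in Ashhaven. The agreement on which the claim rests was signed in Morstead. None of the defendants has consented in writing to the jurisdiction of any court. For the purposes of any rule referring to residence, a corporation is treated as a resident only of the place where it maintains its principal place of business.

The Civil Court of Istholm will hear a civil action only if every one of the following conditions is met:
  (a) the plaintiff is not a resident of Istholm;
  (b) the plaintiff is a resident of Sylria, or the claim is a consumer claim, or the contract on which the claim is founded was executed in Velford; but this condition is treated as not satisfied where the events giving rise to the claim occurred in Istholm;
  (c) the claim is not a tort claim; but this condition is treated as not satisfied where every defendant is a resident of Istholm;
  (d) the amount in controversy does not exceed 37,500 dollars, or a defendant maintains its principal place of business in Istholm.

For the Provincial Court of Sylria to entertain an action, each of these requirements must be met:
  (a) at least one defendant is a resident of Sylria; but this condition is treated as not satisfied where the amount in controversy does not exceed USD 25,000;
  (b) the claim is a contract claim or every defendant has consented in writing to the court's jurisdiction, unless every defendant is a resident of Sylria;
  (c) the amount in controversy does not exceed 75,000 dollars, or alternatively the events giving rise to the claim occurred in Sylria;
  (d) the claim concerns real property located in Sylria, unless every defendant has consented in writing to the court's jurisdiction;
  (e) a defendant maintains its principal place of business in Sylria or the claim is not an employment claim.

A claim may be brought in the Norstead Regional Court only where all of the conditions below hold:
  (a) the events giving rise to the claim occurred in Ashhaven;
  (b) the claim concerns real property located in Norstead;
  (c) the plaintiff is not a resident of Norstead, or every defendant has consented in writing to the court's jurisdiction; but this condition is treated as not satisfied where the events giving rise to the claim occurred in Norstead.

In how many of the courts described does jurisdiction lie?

The Civil Court of Istholm:
  (a) The plaintiff resides in Sylria, which is not Istholm. Condition met.
  (b) The plaintiff resides in Sylria, so one alternative holds. The carve-out does not apply: the operative events occurred in Ashhaven, not Istholm. Condition met.
  (c) The claim is a contract claim, not a tort claim. The carve-out does not apply: the defendants reside as follows — Ciel Odell in Morford, Jonquil Works in Sylria, Holtz Industries in Morstead — not all in Istholm. Satisfied.
  (d) The amount in controversy is USD 34,000, within the 37,500 dollars ceiling, so one alternative holds. Satisfied.
  → All conditions met; jurisdiction exists.
The Provincial Court of Sylria:
  (a) Jonquil Works resides in Sylria. The carve-out does not apply: the amount in controversy is $34,000, above the 25,000 dollars ceiling. Condition met.
  (b) The claim is a contract claim, so one alternative holds. Met.
  (c) The amount in controversy is $34,000, within the 75,000 dollars ceiling, so one alternative holds. Met.
  (d) The claim does not concern real property. The proviso offers no rescue either, since no such written consent has been filed. Not met.
  (e) Jonquil Works has its principal place of business in Sylria — that alternative is enough. Condition met.
  → At least one condition fails; no jurisdiction.
The Norstead Regional Court:
  (a) The operative events occurred in Ashhaven. Met.
  (b) The claim does not concern real property. Not met.
  (c) The plaintiff resides in Sylria, which is not Norstead — that alternative is enough. And the carve-out is inapplicable — the operative events occurred in Ashhaven, not Norstead. Met.
  → At least one condition fails; no jurisdiction.
Courts with jurisdiction: the Civil Court of Istholm — 1 in total.

1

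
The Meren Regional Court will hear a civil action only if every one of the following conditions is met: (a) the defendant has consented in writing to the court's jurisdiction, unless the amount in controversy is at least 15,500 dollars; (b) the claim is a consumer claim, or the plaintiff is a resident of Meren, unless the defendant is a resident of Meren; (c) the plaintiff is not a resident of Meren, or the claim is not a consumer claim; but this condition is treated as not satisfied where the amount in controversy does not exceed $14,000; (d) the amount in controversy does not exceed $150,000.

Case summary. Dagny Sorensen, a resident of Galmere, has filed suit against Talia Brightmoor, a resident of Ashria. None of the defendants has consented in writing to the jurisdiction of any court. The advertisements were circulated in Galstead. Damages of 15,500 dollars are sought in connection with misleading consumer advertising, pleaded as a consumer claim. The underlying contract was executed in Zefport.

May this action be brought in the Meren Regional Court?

The Meren Regional Court:
  (a) No such written consent has been filed. The proviso rescues it, though: the amount in controversy is $15,500, which meets the $15,500 floor. Met.
  (b) The claim is a consumer claim, which satisfies one of the alternatives. Condition met.
  (c) The plaintiff resides in Galmere, which is not Meren — that alternative is enough. The exception is not triggered, since the amount in controversy is USD 15,500, above the 14,000 dollars ceiling. Met.
  (d) The amount in controversy is 15,500 dollars, within the 150,000 dollars ceiling. Met.
  → The court has jurisdiction.

Yes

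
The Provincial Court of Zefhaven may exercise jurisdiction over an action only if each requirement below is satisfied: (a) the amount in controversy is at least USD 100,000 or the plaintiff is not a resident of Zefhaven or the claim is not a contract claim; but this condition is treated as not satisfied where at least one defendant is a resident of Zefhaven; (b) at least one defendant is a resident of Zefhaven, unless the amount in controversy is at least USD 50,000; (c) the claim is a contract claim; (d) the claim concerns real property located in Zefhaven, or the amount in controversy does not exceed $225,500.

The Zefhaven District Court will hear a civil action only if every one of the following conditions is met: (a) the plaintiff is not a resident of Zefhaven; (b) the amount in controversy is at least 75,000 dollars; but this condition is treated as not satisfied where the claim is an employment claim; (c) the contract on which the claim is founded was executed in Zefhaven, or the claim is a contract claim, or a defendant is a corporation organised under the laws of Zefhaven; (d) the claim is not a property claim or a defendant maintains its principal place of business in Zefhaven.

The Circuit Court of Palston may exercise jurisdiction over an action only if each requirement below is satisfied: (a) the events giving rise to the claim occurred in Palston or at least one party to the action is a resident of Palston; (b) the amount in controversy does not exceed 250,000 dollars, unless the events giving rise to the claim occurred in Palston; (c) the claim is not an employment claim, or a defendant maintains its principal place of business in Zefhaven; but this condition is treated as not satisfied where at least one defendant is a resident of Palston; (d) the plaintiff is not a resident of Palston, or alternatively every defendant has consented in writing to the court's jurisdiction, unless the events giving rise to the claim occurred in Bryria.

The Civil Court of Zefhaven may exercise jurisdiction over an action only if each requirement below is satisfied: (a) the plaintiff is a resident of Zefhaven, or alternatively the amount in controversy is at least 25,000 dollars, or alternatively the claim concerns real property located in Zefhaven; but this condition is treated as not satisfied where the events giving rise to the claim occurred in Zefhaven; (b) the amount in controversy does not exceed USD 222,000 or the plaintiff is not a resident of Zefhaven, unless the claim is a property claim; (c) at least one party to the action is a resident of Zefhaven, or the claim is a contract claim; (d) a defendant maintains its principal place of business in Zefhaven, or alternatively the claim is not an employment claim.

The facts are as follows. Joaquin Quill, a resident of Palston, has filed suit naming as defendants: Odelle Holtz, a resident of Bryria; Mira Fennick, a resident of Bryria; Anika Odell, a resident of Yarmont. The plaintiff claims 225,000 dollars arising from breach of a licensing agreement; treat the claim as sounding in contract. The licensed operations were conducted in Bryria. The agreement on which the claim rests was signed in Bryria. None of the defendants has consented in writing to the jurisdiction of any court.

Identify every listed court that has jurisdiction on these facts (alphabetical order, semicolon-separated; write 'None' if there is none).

the Circuit Court of Palston; the Civil Court of Zefhaven; the Provincial Court of Zefhaven; the Zefhaven District Court

The Provincial Court of Zefhaven:
  (a) The amount in controversy is 225,000 dollars, which meets the 100,000 dollars floor, so this disjunct is met. And the carve-out is inapplicable — no defendant resides in Zefhaven (they reside in Bryria, Bryria, Yarmont). Satisfied.
  (b) No defendant resides in Zefhaven (they reside in Bryria, Bryria, Yarmont). But the amount in controversy is $225,000, which meets the USD 50,000 floor, and the 'unless' clause therefore excuses the requirement. Met.
  (c) The claim is a contract claim. Satisfied.
  (d) The amount in controversy is USD 225,000, within the $225,500 ceiling, so one alternative holds. Satisfied.
  → The court has jurisdiction.
The Zefhaven District Court:
  (a) The plaintiff resides in Palston, which is not Zefhaven. Satisfied.
  (b) The amount in controversy is $225,000, which meets the 75,000 dollars floor. The exception is not triggered, since the claim is a contract claim, not an employment claim. Satisfied.
  (c) The claim is a contract claim, so one alternative holds. Satisfied.
  (d) The claim is a contract claim, not a property claim — that alternative is enough. Satisfied.
  → All conditions met; jurisdiction exists.
The Circuit Court of Palston:
  (a) Joaquin Quill resides in Palston — that alternative is enough. Condition met.
  (b) The amount in controversy is USD 225,000, within the $250,000 ceiling. Satisfied.
  (c) The claim is a contract claim, not an employment claim, which satisfies one of the alternatives. The exception is not triggered, since no defendant resides in Palston (they reside in Bryria, Bryria, Yarmont). Satisfied.
  (d) The plaintiff resides in Palston; no such written consent has been filed — no alternative holds. However, the operative events occurred in Bryria, so the 'unless' proviso supplies this condition. Condition met.
  → All conditions met; jurisdiction exists.
The Civil Court of Zefhaven:
  (a) The amount in controversy is 225,000 dollars, which meets the $25,000 floor — that alternative is enough. The carve-out does not apply: the operative events occurred in Bryria, not Zefhaven. Satisfied.
  (b) The plaintiff resides in Palston, which is not Zefhaven — that alternative is enough. Satisfied.
  (c) The claim is a contract claim, so one alternative holds. Satisfied.
  (d) The claim is a contract claim, not an employment claim — that alternative is enough. Satisfied.
  → All conditions met; jurisdiction exists.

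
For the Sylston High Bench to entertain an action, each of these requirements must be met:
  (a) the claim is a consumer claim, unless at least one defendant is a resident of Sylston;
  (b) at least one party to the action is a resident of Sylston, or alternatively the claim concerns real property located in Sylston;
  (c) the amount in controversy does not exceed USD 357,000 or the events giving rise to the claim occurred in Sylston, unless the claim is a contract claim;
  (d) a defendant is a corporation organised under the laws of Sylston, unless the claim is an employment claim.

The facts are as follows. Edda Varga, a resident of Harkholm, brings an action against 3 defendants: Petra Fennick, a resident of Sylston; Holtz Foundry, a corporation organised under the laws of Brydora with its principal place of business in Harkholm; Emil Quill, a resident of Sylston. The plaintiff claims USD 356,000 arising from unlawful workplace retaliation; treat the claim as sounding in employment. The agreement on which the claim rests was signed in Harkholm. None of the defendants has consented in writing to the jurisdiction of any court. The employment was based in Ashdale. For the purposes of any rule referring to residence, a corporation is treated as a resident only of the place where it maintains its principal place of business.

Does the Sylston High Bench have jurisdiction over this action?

Yes

The Sylston High Bench:
  (a) The claim is an employment claim, not a consumer claim. The proviso rescues it, though: Petra Fennick resides in Sylston. Met.
  (b) Petra Fennick resides in Sylston, which satisfies one of the alternatives. Met.
  (c) The amount in controversy is USD 356,000, within the $357,000 ceiling, which satisfies one of the alternatives. Satisfied.
  (d) The corporate defendant(s) are organised in Brydora, not Sylston. The proviso rescues it, though: the claim is an employment claim. Met.
  → The court has jurisdiction.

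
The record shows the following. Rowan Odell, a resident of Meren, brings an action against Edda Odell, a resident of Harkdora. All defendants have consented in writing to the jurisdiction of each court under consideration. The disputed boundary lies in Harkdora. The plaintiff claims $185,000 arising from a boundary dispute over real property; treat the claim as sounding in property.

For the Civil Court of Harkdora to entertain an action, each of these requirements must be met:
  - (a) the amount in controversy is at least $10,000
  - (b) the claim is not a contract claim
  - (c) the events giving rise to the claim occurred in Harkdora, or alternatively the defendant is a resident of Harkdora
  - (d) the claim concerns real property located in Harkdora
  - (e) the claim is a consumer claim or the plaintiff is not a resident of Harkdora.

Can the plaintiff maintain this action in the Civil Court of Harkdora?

The Civil Court of Harkdora:
  (a) The amount in controversy is $185,000, which meets the $10,000 floor. Condition met.
  (b) The claim is a property claim, not a contract claim. Satisfied.
  (c) The operative events occurred in Harkdora, so this disjunct is met. Condition met.
  (d) The property lies in Harkdora. Met.
  (e) The plaintiff resides in Meren, which is not Harkdora, so this disjunct is met. Met.
  → Jurisdiction lies.

Yes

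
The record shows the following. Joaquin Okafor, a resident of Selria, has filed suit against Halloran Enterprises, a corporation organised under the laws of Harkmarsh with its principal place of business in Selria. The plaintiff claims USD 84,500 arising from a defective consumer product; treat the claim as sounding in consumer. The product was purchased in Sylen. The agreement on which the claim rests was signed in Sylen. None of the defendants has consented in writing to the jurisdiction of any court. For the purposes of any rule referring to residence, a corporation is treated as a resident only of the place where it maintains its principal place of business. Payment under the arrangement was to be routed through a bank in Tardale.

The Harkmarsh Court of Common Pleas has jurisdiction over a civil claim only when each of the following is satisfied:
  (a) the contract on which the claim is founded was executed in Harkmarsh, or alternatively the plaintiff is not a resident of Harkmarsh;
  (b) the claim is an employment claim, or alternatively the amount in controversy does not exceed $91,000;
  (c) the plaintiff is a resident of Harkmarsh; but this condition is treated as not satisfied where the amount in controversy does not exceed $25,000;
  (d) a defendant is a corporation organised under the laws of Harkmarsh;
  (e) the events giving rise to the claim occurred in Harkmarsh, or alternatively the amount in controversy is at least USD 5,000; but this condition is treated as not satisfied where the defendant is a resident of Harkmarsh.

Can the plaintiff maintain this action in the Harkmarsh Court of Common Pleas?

No

The Harkmarsh Court of Common Pleas:
  (a) The plaintiff resides in Selria, which is not Harkmarsh, so this disjunct is met. Condition met.
  (b) The amount in controversy is USD 84,500, within the USD 91,000 ceiling — that alternative is enough. Satisfied.
  (c) The plaintiff resides in Selria, not Harkmarsh. Condition not met.
  (d) Halloran Enterprises is organised under the laws of Harkmarsh. Met.
  (e) The amount in controversy is 84,500 dollars, which meets the 5,000 dollars floor — that alternative is enough. The exception is not triggered, since the defendant resides in Selria, not Harkmarsh. Met.
  → At least one condition fails; no jurisdiction.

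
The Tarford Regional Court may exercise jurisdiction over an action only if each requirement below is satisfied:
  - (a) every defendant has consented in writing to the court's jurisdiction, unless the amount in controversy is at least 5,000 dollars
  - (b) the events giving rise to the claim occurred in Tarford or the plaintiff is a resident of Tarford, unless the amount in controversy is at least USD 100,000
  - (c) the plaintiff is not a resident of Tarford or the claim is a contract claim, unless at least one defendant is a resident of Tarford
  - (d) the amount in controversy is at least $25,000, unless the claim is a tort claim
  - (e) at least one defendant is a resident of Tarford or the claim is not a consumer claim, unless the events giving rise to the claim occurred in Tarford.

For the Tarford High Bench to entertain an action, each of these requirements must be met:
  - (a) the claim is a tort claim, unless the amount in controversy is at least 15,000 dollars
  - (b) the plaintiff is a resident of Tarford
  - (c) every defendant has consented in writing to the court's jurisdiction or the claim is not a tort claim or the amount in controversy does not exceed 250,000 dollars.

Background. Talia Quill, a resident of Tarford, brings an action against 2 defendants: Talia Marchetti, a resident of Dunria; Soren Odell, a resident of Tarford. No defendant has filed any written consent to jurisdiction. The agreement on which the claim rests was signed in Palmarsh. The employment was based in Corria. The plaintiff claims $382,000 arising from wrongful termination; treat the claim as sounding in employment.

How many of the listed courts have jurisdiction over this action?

2

The Tarford Regional Court:
  (a) No such written consent has been filed. However, the amount in controversy is $382,000, which meets the 5,000 dollars floor, so the 'unless' proviso supplies this condition. Met.
  (b) The plaintiff resides in Tarford, which satisfies one of the alternatives. Condition met.
  (c) The plaintiff resides in Tarford; the claim is an employment claim, not a contract claim — none of the alternatives is met. But Soren Odell resides in Tarford, and the 'unless' clause therefore excuses the requirement. Satisfied.
  (d) The amount in controversy is USD 382,000, which meets the 25,000 dollars floor. Condition met.
  (e) Soren Odell resides in Tarford, so one alternative holds. Condition met.
  → All conditions met; jurisdiction exists.
The Tarford High Bench:
  (a) The claim is an employment claim, not a tort claim. The proviso rescues it, though: the amount in controversy is 382,000 dollars, which meets the USD 15,000 floor. Condition met.
  (b) The plaintiff resides in Tarford. Met.
  (c) The claim is an employment claim, not a tort claim, so one alternative holds. Met.
  → Jurisdiction lies.
Courts with jurisdiction: the Tarford Regional Court, the Tarford High Bench — 2 in total.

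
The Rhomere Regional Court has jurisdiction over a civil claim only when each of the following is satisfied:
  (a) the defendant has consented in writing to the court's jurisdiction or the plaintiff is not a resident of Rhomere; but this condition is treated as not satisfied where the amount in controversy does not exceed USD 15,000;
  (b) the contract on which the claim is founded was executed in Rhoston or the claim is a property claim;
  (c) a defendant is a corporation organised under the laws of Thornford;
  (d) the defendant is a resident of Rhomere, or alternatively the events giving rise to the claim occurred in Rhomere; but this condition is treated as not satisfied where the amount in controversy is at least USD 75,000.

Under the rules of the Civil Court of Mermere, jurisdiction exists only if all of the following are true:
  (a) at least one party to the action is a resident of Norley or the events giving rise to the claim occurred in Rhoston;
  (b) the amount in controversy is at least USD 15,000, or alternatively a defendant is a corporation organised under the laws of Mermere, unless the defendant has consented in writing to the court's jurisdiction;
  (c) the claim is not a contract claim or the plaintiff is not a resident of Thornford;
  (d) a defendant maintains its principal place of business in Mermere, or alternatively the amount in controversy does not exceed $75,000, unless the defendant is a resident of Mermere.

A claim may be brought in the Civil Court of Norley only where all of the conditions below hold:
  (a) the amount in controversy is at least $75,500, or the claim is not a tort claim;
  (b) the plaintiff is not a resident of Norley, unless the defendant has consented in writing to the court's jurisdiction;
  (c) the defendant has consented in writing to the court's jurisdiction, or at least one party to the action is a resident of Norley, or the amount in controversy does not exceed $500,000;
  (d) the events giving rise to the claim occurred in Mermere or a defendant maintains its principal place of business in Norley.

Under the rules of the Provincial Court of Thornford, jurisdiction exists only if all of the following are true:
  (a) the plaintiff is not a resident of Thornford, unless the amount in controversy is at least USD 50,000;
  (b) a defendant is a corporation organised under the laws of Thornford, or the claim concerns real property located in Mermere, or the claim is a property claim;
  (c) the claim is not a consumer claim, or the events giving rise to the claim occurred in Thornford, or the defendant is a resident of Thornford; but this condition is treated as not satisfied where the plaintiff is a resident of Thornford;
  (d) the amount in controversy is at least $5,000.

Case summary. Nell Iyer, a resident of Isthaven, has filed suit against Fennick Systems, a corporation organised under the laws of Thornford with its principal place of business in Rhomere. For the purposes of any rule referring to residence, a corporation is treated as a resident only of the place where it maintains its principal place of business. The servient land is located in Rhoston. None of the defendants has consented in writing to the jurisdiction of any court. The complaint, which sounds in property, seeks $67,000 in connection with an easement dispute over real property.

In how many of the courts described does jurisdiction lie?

3

The Rhomere Regional Court:
  (a) The plaintiff resides in Isthaven, which is not Rhomere — that alternative is enough. The carve-out does not apply: the amount in controversy is USD 67,000, above the USD 15,000 ceiling. Condition met.
  (b) The claim is a property claim, which satisfies one of the alternatives. Met.
  (c) Fennick Systems is organised under the laws of Thornford. Met.
  (d) The defendant resides in Rhomere, so one alternative holds. The carve-out does not apply: the amount in controversy is $67,000, below the $75,000 floor. Met.
  → Jurisdiction lies.
The Civil Court of Mermere:
  (a) The operative events occurred in Rhoston, so one alternative holds. Met.
  (b) The amount in controversy is USD 67,000, which meets the $15,000 floor, so this disjunct is met. Satisfied.
  (c) The claim is a property claim, not a contract claim, so one alternative holds. Met.
  (d) The amount in controversy is 67,000 dollars, within the 75,000 dollars ceiling, so this disjunct is met. Met.
  → The court has jurisdiction.
The Civil Court of Norley:
  (a) The claim is a property claim, not a tort claim, so this disjunct is met. Met.
  (b) The plaintiff resides in Isthaven, which is not Norley. Satisfied.
  (c) The amount in controversy is USD 67,000, within the USD 500,000 ceiling, so one alternative holds. Met.
  (d) The operative events occurred in Rhoston, not Mermere; the corporate defendant(s) have their principal place of business in Rhomere, not Norley — none of the alternatives is met. Fails.
  → At least one condition fails; no jurisdiction.
The Provincial Court of Thornford:
  (a) The plaintiff resides in Isthaven, which is not Thornford. Satisfied.
  (b) Fennick Systems is organised under the laws of Thornford — that alternative is enough. Satisfied.
  (c) The claim is a property claim, not a consumer claim — that alternative is enough. The carve-out does not apply: the plaintiff resides in Isthaven, not Thornford. Met.
  (d) The amount in controversy is $67,000, which meets the USD 5,000 floor. Condition met.
  → Jurisdiction lies.
Courts with jurisdiction: the Rhomere Regional Court, the Civil Court of Mermere, the Provincial Court of Thornford — 3 in total.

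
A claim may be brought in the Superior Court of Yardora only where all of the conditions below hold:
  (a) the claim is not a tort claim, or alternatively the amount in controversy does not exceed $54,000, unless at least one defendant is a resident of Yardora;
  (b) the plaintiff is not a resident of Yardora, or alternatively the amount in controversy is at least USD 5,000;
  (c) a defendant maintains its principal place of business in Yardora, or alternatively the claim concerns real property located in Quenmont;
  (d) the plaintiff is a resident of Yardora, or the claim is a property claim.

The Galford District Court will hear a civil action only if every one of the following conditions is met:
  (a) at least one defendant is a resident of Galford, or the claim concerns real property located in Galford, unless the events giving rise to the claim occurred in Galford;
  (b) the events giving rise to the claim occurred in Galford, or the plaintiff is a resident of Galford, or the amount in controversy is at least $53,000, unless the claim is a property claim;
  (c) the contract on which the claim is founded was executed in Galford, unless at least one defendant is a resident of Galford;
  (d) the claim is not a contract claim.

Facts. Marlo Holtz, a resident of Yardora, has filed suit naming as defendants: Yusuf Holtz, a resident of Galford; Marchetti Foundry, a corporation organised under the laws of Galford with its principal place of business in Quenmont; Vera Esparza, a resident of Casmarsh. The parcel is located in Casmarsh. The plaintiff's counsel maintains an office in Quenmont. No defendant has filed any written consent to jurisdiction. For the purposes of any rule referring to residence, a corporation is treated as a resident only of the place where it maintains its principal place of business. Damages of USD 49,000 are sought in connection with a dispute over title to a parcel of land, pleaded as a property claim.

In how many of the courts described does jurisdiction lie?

1

The Superior Court of Yardora:
  (a) The claim is a property claim, not a tort claim, so one alternative holds. Satisfied.
  (b) The amount in controversy is $49,000, which meets the $5,000 floor — that alternative is enough. Met.
  (c) The corporate defendant(s) have their principal place of business in Quenmont, not Yardora; the property lies in Casmarsh, not Quenmont — no alternative holds. Condition not met.
  (d) The plaintiff resides in Yardora, which satisfies one of the alternatives. Satisfied.
  → At least one condition fails; no jurisdiction.
The Galford District Court:
  (a) Yusuf Holtz resides in Galford, so this disjunct is met. Met.
  (b) The operative events occurred in Casmarsh, not Galford; the plaintiff resides in Yardora, not Galford; the amount in controversy is USD 49,000, below the $53,000 floor — none of the alternatives is met. However, the claim is a property claim, so the 'unless' proviso supplies this condition. Satisfied.
  (c) No contract (and hence no place of execution) is alleged. The proviso rescues it, though: Yusuf Holtz resides in Galford. Condition met.
  (d) The claim is a property claim, not a contract claim. Condition met.
  → Jurisdiction lies.
Courts with jurisdiction: the Galford District Court — 1 in total.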